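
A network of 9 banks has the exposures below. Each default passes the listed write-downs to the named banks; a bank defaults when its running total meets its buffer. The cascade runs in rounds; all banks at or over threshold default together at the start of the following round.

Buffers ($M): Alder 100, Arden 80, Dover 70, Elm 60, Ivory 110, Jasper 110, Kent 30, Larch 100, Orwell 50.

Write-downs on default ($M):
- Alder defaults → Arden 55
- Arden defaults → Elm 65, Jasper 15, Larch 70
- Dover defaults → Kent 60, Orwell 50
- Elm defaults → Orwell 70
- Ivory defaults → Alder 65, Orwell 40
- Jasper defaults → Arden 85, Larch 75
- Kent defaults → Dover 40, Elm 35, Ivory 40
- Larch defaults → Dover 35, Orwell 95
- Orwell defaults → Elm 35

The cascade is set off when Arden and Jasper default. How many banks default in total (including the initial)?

5

Round 1 — Arden, Jasper default (initial).
  Elm: +65 → 65 ≥ 60
  Larch: +70+75 → 145 ≥ 100
Round 2 — Elm, Larch default.
  Dover: +35 → 35 < 70
  Orwell: +70+95 → 165 ≥ 50
Round 3 — Orwell defaults.
No further defaults.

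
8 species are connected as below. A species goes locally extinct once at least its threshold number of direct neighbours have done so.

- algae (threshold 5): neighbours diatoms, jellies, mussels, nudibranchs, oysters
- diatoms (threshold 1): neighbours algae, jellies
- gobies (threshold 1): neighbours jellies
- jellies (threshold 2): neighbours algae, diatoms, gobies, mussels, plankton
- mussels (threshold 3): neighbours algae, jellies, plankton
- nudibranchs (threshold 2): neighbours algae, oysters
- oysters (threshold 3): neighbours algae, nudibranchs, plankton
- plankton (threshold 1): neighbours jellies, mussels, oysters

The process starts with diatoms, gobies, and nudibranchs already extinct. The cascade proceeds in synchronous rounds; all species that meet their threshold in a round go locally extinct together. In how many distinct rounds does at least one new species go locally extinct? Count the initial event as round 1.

Round 1 — diatoms, gobies, nudibranchs go locally extinct (initial).
Round 2 — checking thresholds:
  algae: 2 of 5 neighbours < 5, holds.
  jellies: 2 of 5 neighbours ≥ 2, goes locally extinct.
  oysters: 1 of 3 neighbours < 3, holds.
Round 3 — checking thresholds:
  algae: 3 of 5 neighbours < 5, holds.
  mussels: 1 of 3 neighbours < 3, holds.
  oysters: 1 of 3 neighbours < 3, holds.
  plankton: 1 of 3 neighbours ≥ 1, goes locally extinct.
Round 4 — no new extinctions; cascade stops.

3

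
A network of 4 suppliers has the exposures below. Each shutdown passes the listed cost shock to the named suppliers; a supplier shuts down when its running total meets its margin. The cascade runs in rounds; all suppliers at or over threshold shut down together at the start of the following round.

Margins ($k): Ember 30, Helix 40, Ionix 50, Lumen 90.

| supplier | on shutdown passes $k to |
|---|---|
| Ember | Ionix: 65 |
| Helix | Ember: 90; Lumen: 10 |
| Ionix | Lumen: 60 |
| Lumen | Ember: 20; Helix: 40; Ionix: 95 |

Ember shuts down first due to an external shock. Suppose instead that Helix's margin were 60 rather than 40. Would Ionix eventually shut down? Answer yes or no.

yes

With Helix's margin at 60:
Round 1 — Ember shuts down (initial).
  Ionix: +65 → 65 ≥ 50
Round 2 — Ionix shuts down.
  Lumen: +60 → 60 < 90
No further shutdowns.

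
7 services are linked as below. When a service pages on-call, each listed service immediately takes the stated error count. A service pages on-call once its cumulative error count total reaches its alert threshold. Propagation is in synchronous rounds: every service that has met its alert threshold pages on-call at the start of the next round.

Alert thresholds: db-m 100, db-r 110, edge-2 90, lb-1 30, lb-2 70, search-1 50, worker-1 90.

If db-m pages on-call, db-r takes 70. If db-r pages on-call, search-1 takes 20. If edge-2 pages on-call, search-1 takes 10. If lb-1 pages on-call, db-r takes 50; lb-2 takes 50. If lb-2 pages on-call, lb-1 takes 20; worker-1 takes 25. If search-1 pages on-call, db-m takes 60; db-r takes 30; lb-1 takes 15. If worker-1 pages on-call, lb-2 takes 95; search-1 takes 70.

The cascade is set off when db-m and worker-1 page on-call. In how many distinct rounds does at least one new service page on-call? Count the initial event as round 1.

Round 1 — db-m, worker-1 page on-call (initial).
  db-r: +70 → 70 < 110
  lb-2: +95 → 95 ≥ 70
  search-1: +70 → 70 ≥ 50
Round 2 — lb-2, search-1 page on-call.
  db-r: +30 → 100 < 110
  lb-1: +20+15 → 35 ≥ 30
Round 3 — lb-1 pages on-call.
  db-r: +50 → 150 ≥ 110
Round 4 — db-r pages on-call.
No further pages.

4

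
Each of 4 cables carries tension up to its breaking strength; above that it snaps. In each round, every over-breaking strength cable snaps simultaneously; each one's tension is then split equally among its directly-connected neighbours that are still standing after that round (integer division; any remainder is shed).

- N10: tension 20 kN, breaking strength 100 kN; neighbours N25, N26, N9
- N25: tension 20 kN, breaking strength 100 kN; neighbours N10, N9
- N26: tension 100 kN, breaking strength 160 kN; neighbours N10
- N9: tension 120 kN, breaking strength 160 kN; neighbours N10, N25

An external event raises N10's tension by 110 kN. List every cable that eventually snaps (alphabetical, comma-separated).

Round 1 — N10 at 130 > 100. N10 snaps.
  N10 sheds 130 kN to N25, N26, N9: 43 each (1 lost).
    N25: 20+43 = 63 ≤ 100
    N26: 100+43 = 143 ≤ 160
    N9: 120+43 = 163 > 160
Round 2 — N9 snaps.
  N9 sheds 163 kN to N25: 163 each.
    N25: 63+163 = 226 > 100
Round 3 — N25 snaps.
  N25 sheds 226 kN: no online neighbours, lost.
No further breaks.

N10, N25, N9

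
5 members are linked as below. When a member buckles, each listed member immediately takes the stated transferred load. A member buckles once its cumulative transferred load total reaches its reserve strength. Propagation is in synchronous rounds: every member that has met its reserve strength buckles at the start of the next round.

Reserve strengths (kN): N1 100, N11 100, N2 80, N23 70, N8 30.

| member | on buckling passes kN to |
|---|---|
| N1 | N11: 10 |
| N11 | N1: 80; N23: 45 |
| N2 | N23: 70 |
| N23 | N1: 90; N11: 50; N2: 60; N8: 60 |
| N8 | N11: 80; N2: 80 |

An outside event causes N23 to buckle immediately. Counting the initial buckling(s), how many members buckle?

Round 1 — N23 buckles (initial).
  N1: +90 → 90 < 100
  N11: +50 → 50 < 100
  N2: +60 → 60 < 80
  N8: +60 → 60 ≥ 30
Round 2 — N8 buckles.
  N11: +80 → 130 ≥ 100
  N2: +80 → 140 ≥ 80
Round 3 — N11, N2 buckle.
  N1: +80 → 170 ≥ 100
Round 4 — N1 buckles.
No further bucklings.

5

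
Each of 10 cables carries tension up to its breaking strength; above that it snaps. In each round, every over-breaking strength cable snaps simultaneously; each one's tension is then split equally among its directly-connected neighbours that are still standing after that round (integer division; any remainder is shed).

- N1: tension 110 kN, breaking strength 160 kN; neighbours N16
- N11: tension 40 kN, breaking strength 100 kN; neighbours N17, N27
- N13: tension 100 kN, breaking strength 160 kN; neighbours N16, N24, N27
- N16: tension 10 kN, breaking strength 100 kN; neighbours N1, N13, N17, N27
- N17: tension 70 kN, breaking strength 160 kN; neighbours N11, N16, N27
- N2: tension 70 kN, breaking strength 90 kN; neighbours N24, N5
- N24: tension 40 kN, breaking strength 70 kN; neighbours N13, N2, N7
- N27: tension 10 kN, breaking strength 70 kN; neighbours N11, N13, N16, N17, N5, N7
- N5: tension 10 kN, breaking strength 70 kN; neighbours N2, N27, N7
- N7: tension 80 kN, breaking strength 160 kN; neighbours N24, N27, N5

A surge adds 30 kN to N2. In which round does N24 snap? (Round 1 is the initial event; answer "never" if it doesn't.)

2

Round 1 — N2 at 100 > 90. N2 snaps.
  N2 sheds 100 kN to N24, N5: 50 each.
    N24: 40+50 = 90 > 70
    N5: 10+50 = 60 ≤ 70
Round 2 — N24 snaps.
  N24 sheds 90 kN to N13, N7: 45 each.
    N13: 100+45 = 145 ≤ 160
    N7: 80+45 = 125 ≤ 160
No further breaks.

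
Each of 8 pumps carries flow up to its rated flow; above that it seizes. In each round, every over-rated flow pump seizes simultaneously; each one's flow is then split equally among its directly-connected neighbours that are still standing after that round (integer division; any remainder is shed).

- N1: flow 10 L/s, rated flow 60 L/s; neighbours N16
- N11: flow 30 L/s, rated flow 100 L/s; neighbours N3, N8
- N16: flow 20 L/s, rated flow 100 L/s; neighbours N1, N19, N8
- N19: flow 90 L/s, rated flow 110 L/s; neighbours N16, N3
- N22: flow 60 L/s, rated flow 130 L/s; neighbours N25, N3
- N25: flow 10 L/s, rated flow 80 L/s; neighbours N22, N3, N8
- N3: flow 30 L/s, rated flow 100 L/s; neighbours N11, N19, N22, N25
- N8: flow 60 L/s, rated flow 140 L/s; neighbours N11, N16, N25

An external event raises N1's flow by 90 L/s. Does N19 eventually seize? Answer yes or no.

Round 1 — N1 at 100 > 60. N1 seizes.
  N1 sheds 100 L/s to N16: 100 each.
    N16: 20+100 = 120 > 100
Round 2 — N16 seizes.
  N16 sheds 120 L/s to N19, N8: 60 each.
    N19: 90+60 = 150 > 110
    N8: 60+60 = 120 ≤ 140
Round 3 — N19 seizes.
  N19 sheds 150 L/s to N3: 150 each.
    N3: 30+150 = 180 > 100
Round 4 — N3 seizes.
  N3 sheds 180 L/s to N11, N22, N25: 60 each.
    N11: 30+60 = 90 ≤ 100
    N22: 60+60 = 120 ≤ 130
    N25: 10+60 = 70 ≤ 80
No further seizures.

yes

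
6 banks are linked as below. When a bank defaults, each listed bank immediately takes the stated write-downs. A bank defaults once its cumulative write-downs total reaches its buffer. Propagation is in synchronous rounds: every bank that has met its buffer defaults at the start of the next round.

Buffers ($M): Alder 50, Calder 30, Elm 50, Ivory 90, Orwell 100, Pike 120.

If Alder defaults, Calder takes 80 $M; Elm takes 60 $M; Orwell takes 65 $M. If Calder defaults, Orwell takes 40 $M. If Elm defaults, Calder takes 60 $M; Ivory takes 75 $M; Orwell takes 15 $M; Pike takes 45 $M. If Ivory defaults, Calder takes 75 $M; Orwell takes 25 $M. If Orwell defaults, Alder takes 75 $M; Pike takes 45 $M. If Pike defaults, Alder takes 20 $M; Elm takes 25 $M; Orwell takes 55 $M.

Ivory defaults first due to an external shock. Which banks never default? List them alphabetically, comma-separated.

Alder, Elm, Orwell, Pike

Round 1 — Ivory defaults (initial).
  Calder: +75 → 75 ≥ 30
  Orwell: +25 → 25 < 100
Round 2 — Calder defaults.
  Orwell: +40 → 65 < 100
No further defaults.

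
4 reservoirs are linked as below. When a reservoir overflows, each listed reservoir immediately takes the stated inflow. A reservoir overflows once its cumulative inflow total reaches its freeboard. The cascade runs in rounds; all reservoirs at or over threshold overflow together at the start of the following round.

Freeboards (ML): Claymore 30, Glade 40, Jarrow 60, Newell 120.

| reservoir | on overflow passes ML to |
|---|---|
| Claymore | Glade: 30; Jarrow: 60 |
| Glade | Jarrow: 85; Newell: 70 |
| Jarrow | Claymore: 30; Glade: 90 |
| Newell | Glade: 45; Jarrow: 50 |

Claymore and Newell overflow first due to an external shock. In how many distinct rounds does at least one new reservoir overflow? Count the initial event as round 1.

Round 1 — Claymore, Newell overflow (initial).
  Glade: +30+45 → 75 ≥ 40
  Jarrow: +60+50 → 110 ≥ 60
Round 2 — Glade, Jarrow overflow.
No further overflows.

2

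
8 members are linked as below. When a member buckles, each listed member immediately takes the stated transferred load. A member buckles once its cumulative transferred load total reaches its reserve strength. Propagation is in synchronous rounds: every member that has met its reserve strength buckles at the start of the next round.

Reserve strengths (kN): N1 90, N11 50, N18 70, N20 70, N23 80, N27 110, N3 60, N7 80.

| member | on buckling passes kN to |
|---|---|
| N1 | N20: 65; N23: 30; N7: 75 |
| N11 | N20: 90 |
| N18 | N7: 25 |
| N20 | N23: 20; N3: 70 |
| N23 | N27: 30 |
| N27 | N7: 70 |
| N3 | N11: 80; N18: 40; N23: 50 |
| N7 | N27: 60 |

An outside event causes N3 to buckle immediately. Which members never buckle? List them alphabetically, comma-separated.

Round 1 — N3 buckles (initial).
  N11: +80 → 80 ≥ 50
  N18: +40 → 40 < 70
  N23: +50 → 50 < 80
Round 2 — N11 buckles.
  N20: +90 → 90 ≥ 70
Round 3 — N20 buckles.
  N23: +20 → 70 < 80
No further bucklings.

N1, N18, N23, N27, N7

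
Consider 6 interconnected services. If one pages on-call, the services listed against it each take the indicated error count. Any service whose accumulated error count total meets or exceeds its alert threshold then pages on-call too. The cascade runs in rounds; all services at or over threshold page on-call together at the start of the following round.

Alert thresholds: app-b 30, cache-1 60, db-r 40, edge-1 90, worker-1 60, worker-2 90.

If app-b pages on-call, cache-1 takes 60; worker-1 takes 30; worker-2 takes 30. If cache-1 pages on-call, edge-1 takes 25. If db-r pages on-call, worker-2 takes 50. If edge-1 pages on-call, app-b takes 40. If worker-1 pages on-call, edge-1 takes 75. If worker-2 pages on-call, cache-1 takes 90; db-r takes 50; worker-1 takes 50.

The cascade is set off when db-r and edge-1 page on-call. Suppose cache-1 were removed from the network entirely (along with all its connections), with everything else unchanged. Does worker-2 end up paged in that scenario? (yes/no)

With cache-1 removed:
Round 1 — db-r, edge-1 page on-call (initial).
  app-b: +40 → 40 ≥ 30
  worker-2: +50 → 50 < 90
Round 2 — app-b pages on-call.
  worker-1: +30 → 30 < 60
  worker-2: +30 → 80 < 90
No further pages.

no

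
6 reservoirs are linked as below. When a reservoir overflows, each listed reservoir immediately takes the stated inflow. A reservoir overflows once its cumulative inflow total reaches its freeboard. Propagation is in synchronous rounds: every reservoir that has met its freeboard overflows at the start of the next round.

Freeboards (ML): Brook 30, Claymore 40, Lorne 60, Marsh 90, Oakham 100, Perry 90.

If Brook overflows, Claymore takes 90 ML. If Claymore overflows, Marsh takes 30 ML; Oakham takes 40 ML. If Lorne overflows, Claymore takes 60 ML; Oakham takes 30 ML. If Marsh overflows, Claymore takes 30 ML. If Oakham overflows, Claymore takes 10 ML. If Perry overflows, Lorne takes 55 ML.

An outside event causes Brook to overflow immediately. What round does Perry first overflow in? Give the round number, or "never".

never

Round 1 — Brook overflows (initial).
  Claymore: +90 → 90 ≥ 40
Round 2 — Claymore overflows.
  Marsh: +30 → 30 < 90
  Oakham: +40 → 40 < 100
No further overflows.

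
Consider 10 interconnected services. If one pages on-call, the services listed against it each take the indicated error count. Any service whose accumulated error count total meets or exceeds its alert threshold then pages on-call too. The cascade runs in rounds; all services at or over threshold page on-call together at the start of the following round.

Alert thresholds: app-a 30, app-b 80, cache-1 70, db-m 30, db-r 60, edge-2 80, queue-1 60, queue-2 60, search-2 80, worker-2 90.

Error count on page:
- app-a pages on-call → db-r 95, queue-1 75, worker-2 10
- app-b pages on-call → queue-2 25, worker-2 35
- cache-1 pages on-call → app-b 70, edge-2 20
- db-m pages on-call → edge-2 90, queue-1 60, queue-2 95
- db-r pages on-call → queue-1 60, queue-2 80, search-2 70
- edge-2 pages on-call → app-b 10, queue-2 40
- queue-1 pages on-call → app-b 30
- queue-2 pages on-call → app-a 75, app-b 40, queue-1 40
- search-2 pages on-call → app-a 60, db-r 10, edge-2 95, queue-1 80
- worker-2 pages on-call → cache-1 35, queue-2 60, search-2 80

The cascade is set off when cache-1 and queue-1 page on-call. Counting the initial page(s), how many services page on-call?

Round 1 — cache-1, queue-1 page on-call (initial).
  app-b: +70+30 → 100 ≥ 80
  edge-2: +20 → 20 < 80
Round 2 — app-b pages on-call.
  queue-2: +25 → 25 < 60
  worker-2: +35 → 35 < 90
No further pages.

3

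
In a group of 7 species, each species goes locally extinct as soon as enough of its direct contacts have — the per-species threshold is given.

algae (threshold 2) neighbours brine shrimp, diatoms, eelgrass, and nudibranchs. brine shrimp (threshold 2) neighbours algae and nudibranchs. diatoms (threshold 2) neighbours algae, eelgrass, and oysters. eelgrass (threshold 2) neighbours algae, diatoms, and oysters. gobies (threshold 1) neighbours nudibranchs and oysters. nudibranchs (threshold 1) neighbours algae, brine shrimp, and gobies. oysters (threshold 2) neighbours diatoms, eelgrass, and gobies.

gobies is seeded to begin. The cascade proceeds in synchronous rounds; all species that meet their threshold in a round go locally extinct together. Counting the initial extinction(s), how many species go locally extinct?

Round 1 — gobies goes locally extinct (initial).
Round 2 — checking thresholds:
  nudibranchs: 1 of 3 neighbours ≥ 1, goes locally extinct.
  oysters: 1 of 3 neighbours < 2, not yet.
Round 3 — no new extinctions; cascade stops.

2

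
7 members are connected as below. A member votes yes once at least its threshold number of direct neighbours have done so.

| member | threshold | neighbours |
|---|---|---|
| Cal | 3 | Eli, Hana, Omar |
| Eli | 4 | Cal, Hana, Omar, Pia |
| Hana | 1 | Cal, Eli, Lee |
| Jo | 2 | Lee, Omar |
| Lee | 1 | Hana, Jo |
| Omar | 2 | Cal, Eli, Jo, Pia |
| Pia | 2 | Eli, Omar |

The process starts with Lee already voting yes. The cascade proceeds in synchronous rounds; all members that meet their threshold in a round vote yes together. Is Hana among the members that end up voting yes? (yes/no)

Round 1 — Lee votes yes (initial).
Round 2 — checking thresholds:
  Hana: 1 of 3 neighbours ≥ 1, votes yes.
  Jo: 1 of 2 neighbours < 2, below threshold.
Round 3 — no new yes votes; cascade stops.

yes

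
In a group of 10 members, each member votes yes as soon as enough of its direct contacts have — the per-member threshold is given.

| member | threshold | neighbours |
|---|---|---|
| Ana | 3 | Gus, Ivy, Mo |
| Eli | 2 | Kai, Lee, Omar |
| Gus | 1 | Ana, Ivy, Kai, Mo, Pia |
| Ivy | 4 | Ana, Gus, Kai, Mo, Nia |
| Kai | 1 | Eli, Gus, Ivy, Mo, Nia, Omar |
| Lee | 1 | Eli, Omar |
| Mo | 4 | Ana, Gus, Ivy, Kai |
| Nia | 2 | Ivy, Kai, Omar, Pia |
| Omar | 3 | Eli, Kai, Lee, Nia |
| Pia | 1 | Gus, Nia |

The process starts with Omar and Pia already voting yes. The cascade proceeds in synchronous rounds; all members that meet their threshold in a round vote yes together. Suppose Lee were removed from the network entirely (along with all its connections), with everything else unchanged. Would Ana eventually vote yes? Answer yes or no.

With Lee removed:
Round 1 — Omar, Pia vote yes (initial).
Round 2 — checking thresholds:
  Eli: 1 of 2 neighbours < 2, holds.
  Gus: 1 of 5 neighbours ≥ 1, votes yes.
  Kai: 1 of 6 neighbours ≥ 1, votes yes.
  Nia: 2 of 4 neighbours ≥ 2, votes yes.
Round 3 — checking thresholds:
  Ana: 1 of 3 neighbours < 3, holds.
  Eli: 2 of 2 neighbours ≥ 2, votes yes.
  Ivy: 3 of 5 neighbours < 4, holds.
  Mo: 2 of 4 neighbours < 4, holds.
Round 4 — no new yes votes; cascade stops.

no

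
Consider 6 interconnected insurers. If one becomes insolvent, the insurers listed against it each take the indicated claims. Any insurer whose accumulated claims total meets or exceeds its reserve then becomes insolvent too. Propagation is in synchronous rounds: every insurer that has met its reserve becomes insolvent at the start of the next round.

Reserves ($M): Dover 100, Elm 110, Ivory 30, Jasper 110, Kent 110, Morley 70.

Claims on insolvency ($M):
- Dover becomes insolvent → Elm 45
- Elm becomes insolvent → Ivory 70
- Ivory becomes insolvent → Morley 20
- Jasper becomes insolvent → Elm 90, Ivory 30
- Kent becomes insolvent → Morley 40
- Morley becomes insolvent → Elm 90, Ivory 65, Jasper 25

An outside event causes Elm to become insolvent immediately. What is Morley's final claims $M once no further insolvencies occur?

Round 1 — Elm becomes insolvent (initial).
  Ivory: +70 → 70 ≥ 30
Round 2 — Ivory becomes insolvent.
  Morley: +20 → 20 < 70
No further insolvencies.

20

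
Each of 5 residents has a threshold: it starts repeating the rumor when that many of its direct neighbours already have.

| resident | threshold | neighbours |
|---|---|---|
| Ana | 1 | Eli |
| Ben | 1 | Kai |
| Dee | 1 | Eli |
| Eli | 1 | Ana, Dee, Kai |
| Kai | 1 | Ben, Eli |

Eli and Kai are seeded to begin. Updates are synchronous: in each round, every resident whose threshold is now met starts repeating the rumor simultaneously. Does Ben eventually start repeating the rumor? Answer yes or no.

yes

Round 1 — Eli, Kai start repeating the rumor (initial).
Round 2 — checking thresholds:
  Ana: 1 of 1 neighbours ≥ 1, starts repeating the rumor.
  Ben: 1 of 1 neighbours ≥ 1, starts repeating the rumor.
  Dee: 1 of 1 neighbours ≥ 1, starts repeating the rumor.
Round 3 — no new spreads; cascade stops.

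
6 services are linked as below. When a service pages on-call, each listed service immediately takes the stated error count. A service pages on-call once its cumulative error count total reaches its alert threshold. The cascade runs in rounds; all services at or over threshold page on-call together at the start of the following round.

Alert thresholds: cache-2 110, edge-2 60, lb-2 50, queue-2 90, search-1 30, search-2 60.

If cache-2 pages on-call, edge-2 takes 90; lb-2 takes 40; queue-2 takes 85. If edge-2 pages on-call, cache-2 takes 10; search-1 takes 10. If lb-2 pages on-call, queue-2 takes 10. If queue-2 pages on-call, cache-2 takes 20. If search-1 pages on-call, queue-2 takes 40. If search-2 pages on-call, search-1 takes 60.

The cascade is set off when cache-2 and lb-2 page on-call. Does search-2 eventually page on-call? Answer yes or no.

Round 1 — cache-2, lb-2 page on-call (initial).
  edge-2: +90 → 90 ≥ 60
  queue-2: +85+10 → 95 ≥ 90
Round 2 — edge-2, queue-2 page on-call.
  search-1: +10 → 10 < 30
No further pages.

no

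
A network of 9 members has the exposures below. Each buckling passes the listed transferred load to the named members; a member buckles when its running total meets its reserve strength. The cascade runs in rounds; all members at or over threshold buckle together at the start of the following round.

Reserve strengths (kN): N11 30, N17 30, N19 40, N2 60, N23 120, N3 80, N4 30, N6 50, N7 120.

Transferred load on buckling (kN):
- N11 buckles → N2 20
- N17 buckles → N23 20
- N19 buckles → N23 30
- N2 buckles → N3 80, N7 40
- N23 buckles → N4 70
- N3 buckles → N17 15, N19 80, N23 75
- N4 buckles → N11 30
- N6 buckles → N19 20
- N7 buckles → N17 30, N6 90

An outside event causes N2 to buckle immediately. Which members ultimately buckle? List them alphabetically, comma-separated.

N19, N2, N3

Round 1 — N2 buckles (initial).
  N3: +80 → 80 ≥ 80
  N7: +40 → 40 < 120
Round 2 — N3 buckles.
  N17: +15 → 15 < 30
  N19: +80 → 80 ≥ 40
  N23: +75 → 75 < 120
Round 3 — N19 buckles.
  N23: +30 → 105 < 120
No further bucklings.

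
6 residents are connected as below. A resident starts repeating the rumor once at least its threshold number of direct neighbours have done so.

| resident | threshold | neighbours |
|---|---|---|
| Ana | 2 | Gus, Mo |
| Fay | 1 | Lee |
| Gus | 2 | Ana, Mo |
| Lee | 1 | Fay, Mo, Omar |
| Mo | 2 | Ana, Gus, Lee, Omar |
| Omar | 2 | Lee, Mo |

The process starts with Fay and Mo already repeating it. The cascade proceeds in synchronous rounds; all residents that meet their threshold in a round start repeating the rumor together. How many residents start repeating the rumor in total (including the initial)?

4

Round 1 — Fay, Mo start repeating the rumor (initial).
Round 2 — checking thresholds:
  Ana: 1 of 2 neighbours < 2, holds.
  Gus: 1 of 2 neighbours < 2, holds.
  Lee: 2 of 3 neighbours ≥ 1, starts repeating the rumor.
  Omar: 1 of 2 neighbours < 2, holds.
Round 3 — checking thresholds:
  Ana: 1 of 2 neighbours < 2, holds.
  Gus: 1 of 2 neighbours < 2, holds.
  Omar: 2 of 2 neighbours ≥ 2, starts repeating the rumor.
Round 4 — no new spreads; cascade stops.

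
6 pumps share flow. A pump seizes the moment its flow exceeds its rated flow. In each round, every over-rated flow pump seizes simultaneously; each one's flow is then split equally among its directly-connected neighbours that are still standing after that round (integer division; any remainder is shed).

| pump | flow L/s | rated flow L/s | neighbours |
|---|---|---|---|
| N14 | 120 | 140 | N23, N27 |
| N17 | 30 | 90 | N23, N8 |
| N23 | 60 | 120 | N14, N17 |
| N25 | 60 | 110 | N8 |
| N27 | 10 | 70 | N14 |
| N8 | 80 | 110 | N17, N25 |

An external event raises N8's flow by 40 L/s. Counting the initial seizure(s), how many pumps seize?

2

Round 1 — N8 at 120 > 110. N8 seizes.
  N8 sheds 120 L/s to N17, N25: 60 each.
    N17: 30+60 = 90 ≤ 90
    N25: 60+60 = 120 > 110
Round 2 — N25 seizes.
  N25 sheds 120 L/s: no online neighbours, lost.
No further seizures.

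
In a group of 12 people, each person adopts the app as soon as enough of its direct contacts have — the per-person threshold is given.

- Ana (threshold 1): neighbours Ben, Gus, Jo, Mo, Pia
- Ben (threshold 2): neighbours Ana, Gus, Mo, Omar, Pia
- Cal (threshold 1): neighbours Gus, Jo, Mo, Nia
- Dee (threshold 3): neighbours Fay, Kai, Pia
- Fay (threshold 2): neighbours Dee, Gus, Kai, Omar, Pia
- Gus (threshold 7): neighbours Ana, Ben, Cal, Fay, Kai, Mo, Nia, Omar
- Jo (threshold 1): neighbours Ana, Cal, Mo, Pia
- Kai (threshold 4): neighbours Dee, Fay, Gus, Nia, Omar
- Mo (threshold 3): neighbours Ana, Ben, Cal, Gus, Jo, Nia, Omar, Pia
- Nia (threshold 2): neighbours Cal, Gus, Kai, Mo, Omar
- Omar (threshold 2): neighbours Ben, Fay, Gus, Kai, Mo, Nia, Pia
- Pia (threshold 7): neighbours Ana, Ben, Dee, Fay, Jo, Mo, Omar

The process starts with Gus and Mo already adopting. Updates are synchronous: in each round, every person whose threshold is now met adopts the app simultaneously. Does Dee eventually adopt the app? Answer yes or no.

Round 1 — Gus, Mo adopt the app (initial).
Round 2 — checking thresholds:
  Ana: 2 of 5 neighbours ≥ 1, adopts the app.
  Ben: 2 of 5 neighbours ≥ 2, adopts the app.
  Cal: 2 of 4 neighbours ≥ 1, adopts the app.
  Fay: 1 of 5 neighbours < 2, holds.
  Jo: 1 of 4 neighbours ≥ 1, adopts the app.
  Kai: 1 of 5 neighbours < 4, holds.
  Nia: 2 of 5 neighbours ≥ 2, adopts the app.
  Omar: 2 of 7 neighbours ≥ 2, adopts the app.
  Pia: 1 of 7 neighbours < 7, holds.
Round 3 — checking thresholds:
  Fay: 2 of 5 neighbours ≥ 2, adopts the app.
  Kai: 3 of 5 neighbours < 4, holds.
  Pia: 5 of 7 neighbours < 7, holds.
Round 4 — checking thresholds:
  Dee: 1 of 3 neighbours < 3, holds.
  Kai: 4 of 5 neighbours ≥ 4, adopts the app.
  Pia: 6 of 7 neighbours < 7, holds.
Round 5 — no new adoptions; cascade stops.

no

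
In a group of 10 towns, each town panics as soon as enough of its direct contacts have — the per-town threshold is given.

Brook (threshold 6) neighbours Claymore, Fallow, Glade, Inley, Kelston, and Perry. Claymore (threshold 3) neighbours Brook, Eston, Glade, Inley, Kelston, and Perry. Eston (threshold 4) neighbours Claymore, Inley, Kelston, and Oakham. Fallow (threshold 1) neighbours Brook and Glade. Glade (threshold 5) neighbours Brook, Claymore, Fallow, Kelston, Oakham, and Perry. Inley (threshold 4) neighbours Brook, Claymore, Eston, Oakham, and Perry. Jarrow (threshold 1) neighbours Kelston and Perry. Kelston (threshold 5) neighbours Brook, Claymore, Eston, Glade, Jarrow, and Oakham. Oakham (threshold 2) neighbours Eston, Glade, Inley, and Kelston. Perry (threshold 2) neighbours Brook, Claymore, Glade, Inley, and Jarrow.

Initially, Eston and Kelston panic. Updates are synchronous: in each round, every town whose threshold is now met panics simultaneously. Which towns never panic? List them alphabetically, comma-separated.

Round 1 — Eston, Kelston panic (initial).
Round 2 — checking thresholds:
  Brook: 1 of 6 neighbours < 6, not yet.
  Claymore: 2 of 6 neighbours < 3, not yet.
  Glade: 1 of 6 neighbours < 5, not yet.
  Inley: 1 of 5 neighbours < 4, not yet.
  Jarrow: 1 of 2 neighbours ≥ 1, panics.
  Oakham: 2 of 4 neighbours ≥ 2, panics.
Round 3 — no new panics; cascade stops.

Brook, Claymore, Fallow, Glade, Inley, Perry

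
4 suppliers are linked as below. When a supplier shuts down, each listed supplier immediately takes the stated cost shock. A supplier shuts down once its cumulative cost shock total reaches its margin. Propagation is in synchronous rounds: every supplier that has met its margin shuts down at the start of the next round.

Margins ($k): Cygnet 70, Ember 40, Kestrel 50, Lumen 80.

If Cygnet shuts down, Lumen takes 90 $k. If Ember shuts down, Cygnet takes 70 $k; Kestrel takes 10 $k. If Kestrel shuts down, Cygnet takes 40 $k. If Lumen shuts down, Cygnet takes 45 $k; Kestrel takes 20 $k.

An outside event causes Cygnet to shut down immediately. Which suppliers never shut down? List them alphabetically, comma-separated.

Ember, Kestrel

Round 1 — Cygnet shuts down (initial).
  Lumen: +90 → 90 ≥ 80
Round 2 — Lumen shuts down.
  Kestrel: +20 → 20 < 50
No further shutdowns.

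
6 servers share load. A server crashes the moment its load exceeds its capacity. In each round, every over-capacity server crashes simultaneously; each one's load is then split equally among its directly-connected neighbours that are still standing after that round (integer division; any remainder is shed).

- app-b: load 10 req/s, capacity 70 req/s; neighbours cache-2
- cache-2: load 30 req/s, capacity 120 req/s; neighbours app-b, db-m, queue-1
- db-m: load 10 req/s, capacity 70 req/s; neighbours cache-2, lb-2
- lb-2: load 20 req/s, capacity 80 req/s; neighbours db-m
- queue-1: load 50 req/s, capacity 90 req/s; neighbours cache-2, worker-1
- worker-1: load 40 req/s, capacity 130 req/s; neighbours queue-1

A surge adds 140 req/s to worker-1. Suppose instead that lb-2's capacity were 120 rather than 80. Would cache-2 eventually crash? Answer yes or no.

yes

With lb-2's capacity at 120:
Round 1 — worker-1 at 180 > 130. worker-1 crashes.
  worker-1 sheds 180 req/s to queue-1: 180 each.
    queue-1: 50+180 = 230 > 90
Round 2 — queue-1 crashes.
  queue-1 sheds 230 req/s to cache-2: 230 each.
    cache-2: 30+230 = 260 > 120
Round 3 — cache-2 crashes.
  cache-2 sheds 260 req/s to app-b, db-m: 130 each.
    app-b: 10+130 = 140 > 70
    db-m: 10+130 = 140 > 70
Round 4 — app-b, db-m crash.
  app-b sheds 140 req/s: no online neighbours, lost.
  db-m sheds 140 req/s to lb-2: 140 each.
    lb-2: 20+140 = 160 > 120
Round 5 — lb-2 crashes.
  lb-2 sheds 160 req/s: no online neighbours, lost.
No further crashes.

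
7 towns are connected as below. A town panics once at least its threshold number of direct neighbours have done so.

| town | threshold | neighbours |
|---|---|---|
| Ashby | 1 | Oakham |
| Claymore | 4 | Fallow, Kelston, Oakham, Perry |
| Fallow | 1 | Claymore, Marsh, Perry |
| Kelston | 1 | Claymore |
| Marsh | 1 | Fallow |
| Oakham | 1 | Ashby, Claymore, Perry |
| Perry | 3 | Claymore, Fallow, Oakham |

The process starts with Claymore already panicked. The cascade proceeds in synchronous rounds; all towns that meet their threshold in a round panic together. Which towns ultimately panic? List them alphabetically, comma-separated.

Ashby, Claymore, Fallow, Kelston, Marsh, Oakham, Perry

Round 1 — Claymore panics (initial).
Round 2 — checking thresholds:
  Fallow: 1 of 3 neighbours ≥ 1, panics.
  Kelston: 1 of 1 neighbours ≥ 1, panics.
  Oakham: 1 of 3 neighbours ≥ 1, panics.
  Perry: 1 of 3 neighbours < 3, not yet.
Round 3 — checking thresholds:
  Ashby: 1 of 1 neighbours ≥ 1, panics.
  Marsh: 1 of 1 neighbours ≥ 1, panics.
  Perry: 3 of 3 neighbours ≥ 3, panics.
Round 4 — no new panics; cascade stops.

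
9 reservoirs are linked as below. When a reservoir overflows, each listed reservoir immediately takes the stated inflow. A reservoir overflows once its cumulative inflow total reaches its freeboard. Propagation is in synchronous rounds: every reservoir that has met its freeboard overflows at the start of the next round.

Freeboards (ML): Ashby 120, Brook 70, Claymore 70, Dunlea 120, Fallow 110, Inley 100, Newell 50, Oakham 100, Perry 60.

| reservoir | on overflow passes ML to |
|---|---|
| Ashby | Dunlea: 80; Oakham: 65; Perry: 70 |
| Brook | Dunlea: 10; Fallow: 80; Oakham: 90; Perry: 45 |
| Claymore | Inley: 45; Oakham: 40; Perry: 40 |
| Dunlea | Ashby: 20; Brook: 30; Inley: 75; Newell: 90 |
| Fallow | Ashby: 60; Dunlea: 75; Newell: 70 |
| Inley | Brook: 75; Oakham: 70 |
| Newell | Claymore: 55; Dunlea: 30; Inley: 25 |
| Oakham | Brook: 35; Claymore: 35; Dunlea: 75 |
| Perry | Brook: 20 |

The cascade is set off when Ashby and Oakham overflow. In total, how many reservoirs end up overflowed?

Round 1 — Ashby, Oakham overflow (initial).
  Brook: +35 → 35 < 70
  Claymore: +35 → 35 < 70
  Dunlea: +80+75 → 155 ≥ 120
  Perry: +70 → 70 ≥ 60
Round 2 — Dunlea, Perry overflow.
  Brook: +30+20 → 85 ≥ 70
  Inley: +75 → 75 < 100
  Newell: +90 → 90 ≥ 50
Round 3 — Brook, Newell overflow.
  Claymore: +55 → 90 ≥ 70
  Fallow: +80 → 80 < 110
  Inley: +25 → 100 ≥ 100
Round 4 — Claymore, Inley overflow.
No further overflows.

8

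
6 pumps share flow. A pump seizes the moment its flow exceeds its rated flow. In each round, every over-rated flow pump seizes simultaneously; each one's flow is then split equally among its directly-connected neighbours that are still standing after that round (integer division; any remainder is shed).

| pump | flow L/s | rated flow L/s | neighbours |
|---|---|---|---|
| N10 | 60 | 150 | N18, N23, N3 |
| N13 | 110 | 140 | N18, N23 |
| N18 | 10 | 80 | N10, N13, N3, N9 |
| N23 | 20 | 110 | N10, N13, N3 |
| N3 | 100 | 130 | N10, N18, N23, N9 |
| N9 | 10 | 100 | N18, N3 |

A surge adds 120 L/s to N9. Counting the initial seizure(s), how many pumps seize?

6

Round 1 — N9 at 130 > 100. N9 seizes.
  N9 sheds 130 L/s to N18, N3: 65 each.
    N18: 10+65 = 75 ≤ 80
    N3: 100+65 = 165 > 130
Round 2 — N3 seizes.
  N3 sheds 165 L/s to N10, N18, N23: 55 each.
    N10: 60+55 = 115 ≤ 150
    N18: 75+55 = 130 > 80
    N23: 20+55 = 75 ≤ 110
Round 3 — N18 seizes.
  N18 sheds 130 L/s to N10, N13: 65 each.
    N10: 115+65 = 180 > 150
    N13: 110+65 = 175 > 140
Round 4 — N10, N13 seize.
  N10 sheds 180 L/s to N23: 180 each.
    N23: 75+180 = 255 > 110
  N13 sheds 175 L/s to N23: 175 each.
    N23: 255+175 = 430 > 110
Round 5 — N23 seizes.
  N23 sheds 430 L/s: no online neighbours, lost.
No further seizures.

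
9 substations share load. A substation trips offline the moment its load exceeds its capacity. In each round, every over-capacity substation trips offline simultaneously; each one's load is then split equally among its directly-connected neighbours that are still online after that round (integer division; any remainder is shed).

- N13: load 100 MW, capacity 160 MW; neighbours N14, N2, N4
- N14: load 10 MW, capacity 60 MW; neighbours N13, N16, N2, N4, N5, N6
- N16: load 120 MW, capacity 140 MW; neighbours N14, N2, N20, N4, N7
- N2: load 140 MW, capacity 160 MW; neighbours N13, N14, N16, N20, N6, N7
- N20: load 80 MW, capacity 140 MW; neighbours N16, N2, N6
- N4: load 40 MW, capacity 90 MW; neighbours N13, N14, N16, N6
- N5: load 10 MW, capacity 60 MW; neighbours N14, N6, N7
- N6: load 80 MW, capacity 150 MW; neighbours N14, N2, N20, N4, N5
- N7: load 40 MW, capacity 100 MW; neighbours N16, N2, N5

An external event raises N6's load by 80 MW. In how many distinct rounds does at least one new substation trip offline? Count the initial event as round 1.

Round 1 — N6 at 160 > 150. N6 trips offline.
  N6 sheds 160 MW to N14, N2, N20, N4, N5: 32 each.
    N14: 10+32 = 42 ≤ 60
    N2: 140+32 = 172 > 160
    N20: 80+32 = 112 ≤ 140
    N4: 40+32 = 72 ≤ 90
    N5: 10+32 = 42 ≤ 60
Round 2 — N2 trips offline.
  N2 sheds 172 MW to N13, N14, N16, N20, N7: 34 each (2 lost).
    N13: 100+34 = 134 ≤ 160
    N14: 42+34 = 76 > 60
    N16: 120+34 = 154 > 140
    N20: 112+34 = 146 > 140
    N7: 40+34 = 74 ≤ 100
Round 3 — N14, N16, N20 trip offline.
  N14 sheds 76 MW to N13, N4, N5: 25 each (1 lost).
    N13: 134+25 = 159 ≤ 160
    N4: 72+25 = 97 > 90
    N5: 42+25 = 67 > 60
  N16 sheds 154 MW to N4, N7: 77 each.
    N4: 97+77 = 174 > 90
    N7: 74+77 = 151 > 100
  N20 sheds 146 MW: no online neighbours, lost.
Round 4 — N4, N5, N7 trip offline.
  N4 sheds 174 MW to N13: 174 each.
    N13: 159+174 = 333 > 160
  N5 sheds 67 MW: no online neighbours, lost.
  N7 sheds 151 MW: no online neighbours, lost.
Round 5 — N13 trips offline.
  N13 sheds 333 MW: no online neighbours, lost.
No further trips.

5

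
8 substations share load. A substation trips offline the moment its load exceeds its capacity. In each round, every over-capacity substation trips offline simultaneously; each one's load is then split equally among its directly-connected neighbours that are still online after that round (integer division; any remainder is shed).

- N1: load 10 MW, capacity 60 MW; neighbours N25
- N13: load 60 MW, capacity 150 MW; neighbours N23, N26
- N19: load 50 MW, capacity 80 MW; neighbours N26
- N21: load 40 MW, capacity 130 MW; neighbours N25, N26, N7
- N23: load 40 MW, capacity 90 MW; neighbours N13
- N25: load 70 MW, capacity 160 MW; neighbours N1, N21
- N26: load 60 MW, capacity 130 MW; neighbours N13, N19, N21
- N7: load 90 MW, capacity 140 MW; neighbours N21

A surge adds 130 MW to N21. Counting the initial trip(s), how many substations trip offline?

Round 1 — N21 at 170 > 130. N21 trips offline.
  N21 sheds 170 MW to N25, N26, N7: 56 each (2 lost).
    N25: 70+56 = 126 ≤ 160
    N26: 60+56 = 116 ≤ 130
    N7: 90+56 = 146 > 140
Round 2 — N7 trips offline.
  N7 sheds 146 MW: no online neighbours, lost.
No further trips.

2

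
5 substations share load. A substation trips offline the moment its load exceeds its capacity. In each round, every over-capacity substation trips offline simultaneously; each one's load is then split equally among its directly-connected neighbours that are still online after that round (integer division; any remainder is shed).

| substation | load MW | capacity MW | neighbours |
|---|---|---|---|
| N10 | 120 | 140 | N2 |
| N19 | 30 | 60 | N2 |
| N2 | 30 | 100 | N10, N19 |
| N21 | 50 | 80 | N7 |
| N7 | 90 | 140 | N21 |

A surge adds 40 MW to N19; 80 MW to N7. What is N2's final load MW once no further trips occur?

Round 1 — N19 at 70 > 60; N7 at 170 > 140. N19, N7 trip offline.
  N19 sheds 70 MW to N2: 70 each.
    N2: 30+70 = 100 ≤ 100
  N7 sheds 170 MW to N21: 170 each.
    N21: 50+170 = 220 > 80
Round 2 — N21 trips offline.
  N21 sheds 220 MW: no online neighbours, lost.
No further trips.

100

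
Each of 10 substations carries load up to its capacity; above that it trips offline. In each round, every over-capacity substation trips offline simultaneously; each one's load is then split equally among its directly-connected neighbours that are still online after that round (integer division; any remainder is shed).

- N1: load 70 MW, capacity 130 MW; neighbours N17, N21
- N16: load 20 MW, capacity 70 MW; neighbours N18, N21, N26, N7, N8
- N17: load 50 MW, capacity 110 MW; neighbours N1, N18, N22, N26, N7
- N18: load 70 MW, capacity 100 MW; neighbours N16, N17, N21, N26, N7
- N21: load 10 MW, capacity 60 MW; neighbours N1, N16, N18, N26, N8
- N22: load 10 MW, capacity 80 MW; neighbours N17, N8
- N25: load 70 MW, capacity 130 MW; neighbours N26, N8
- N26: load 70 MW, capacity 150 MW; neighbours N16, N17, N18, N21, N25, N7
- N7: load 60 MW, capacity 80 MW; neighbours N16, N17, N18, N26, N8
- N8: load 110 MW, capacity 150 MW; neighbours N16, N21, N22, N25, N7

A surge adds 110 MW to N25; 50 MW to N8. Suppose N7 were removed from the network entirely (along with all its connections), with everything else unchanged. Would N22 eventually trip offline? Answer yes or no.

yes

With N7 removed:
Round 1 — N25 at 180 > 130; N8 at 160 > 150. N25, N8 trip offline.
  N25 sheds 180 MW to N26: 180 each.
    N26: 70+180 = 250 > 150
  N8 sheds 160 MW to N16, N21, N22: 53 each (1 lost).
    N16: 20+53 = 73 > 70
    N21: 10+53 = 63 > 60
    N22: 10+53 = 63 ≤ 80
Round 2 — N16, N21, N26 trip offline.
  N16 sheds 73 MW to N18: 73 each.
    N18: 70+73 = 143 > 100
  N21 sheds 63 MW to N1, N18: 31 each (1 lost).
    N1: 70+31 = 101 ≤ 130
    N18: 143+31 = 174 > 100
  N26 sheds 250 MW to N17, N18: 125 each.
    N17: 50+125 = 175 > 110
    N18: 174+125 = 299 > 100
Round 3 — N17, N18 trip offline.
  N17 sheds 175 MW to N1, N22: 87 each (1 lost).
    N1: 101+87 = 188 > 130
    N22: 63+87 = 150 > 80
  N18 sheds 299 MW: no online neighbours, lost.
Round 4 — N1, N22 trip offline.
  N1 sheds 188 MW: no online neighbours, lost.
  N22 sheds 150 MW: no online neighbours, lost.
No further trips.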